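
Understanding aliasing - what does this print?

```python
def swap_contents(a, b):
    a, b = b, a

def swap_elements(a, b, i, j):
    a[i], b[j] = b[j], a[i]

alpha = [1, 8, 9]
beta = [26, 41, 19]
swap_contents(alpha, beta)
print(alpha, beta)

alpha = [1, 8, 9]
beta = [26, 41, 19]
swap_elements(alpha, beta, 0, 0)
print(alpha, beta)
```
[1, 8, 9] [26, 41, 19]
[26, 8, 9] [1, 41, 19]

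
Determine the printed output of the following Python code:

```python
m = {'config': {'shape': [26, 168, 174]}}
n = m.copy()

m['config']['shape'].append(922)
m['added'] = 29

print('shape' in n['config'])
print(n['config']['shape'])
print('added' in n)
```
True
[26, 168, 174, 922]
False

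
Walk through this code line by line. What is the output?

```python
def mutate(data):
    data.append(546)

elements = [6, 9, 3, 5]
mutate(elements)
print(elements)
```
[6, 9, 3, 5, 546]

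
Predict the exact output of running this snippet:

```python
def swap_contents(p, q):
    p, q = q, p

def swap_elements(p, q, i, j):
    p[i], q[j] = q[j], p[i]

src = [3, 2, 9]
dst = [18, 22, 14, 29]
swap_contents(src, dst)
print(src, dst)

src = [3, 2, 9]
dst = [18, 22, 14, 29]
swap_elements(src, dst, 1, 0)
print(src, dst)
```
[3, 2, 9] [18, 22, 14, 29]
[3, 18, 9] [2, 22, 14, 29]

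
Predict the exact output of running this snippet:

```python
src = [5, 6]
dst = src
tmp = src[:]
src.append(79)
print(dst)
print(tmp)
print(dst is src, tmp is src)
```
[5, 6, 79]
[5, 6]
True False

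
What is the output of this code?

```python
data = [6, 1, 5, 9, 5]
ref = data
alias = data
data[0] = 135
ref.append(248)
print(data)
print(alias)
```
[135, 1, 5, 9, 5, 248]
[135, 1, 5, 9, 5, 248]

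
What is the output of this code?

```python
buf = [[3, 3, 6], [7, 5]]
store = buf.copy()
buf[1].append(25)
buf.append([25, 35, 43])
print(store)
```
[[3, 3, 6], [7, 5, 25]]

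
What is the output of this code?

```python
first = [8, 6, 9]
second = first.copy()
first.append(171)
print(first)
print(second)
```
[8, 6, 9, 171]
[8, 6, 9]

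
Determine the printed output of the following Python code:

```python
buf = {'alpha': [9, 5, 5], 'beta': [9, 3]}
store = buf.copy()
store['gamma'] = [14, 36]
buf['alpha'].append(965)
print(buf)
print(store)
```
{'alpha': [9, 5, 5, 965], 'beta': [9, 3]}
{'alpha': [9, 5, 5, 965], 'beta': [9, 3], 'gamma': [14, 36]}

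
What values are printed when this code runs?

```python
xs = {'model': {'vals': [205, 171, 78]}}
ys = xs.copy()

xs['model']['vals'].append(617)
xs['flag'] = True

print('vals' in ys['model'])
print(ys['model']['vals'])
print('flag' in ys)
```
True
[205, 171, 78, 617]
False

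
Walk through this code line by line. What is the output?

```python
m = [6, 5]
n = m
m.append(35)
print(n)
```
[6, 5, 35]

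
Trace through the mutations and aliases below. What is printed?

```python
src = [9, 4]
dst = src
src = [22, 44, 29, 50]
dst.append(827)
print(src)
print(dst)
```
[22, 44, 29, 50]
[9, 4, 827]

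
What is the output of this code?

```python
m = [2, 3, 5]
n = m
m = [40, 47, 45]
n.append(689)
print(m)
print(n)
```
[40, 47, 45]
[2, 3, 5, 689]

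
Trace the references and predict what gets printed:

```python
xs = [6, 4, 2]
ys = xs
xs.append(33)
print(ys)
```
[6, 4, 2, 33]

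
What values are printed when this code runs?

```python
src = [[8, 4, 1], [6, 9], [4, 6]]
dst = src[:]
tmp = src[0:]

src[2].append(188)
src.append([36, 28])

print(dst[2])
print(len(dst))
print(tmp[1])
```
[4, 6, 188]
3
[6, 9]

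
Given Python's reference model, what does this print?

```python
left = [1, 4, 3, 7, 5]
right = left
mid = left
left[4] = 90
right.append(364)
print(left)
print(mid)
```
[1, 4, 3, 7, 90, 364]
[1, 4, 3, 7, 90, 364]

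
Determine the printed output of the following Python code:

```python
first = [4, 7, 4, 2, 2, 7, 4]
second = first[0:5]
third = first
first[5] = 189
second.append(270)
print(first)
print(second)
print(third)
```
[4, 7, 4, 2, 2, 189, 4]
[4, 7, 4, 2, 2, 270]
[4, 7, 4, 2, 2, 189, 4]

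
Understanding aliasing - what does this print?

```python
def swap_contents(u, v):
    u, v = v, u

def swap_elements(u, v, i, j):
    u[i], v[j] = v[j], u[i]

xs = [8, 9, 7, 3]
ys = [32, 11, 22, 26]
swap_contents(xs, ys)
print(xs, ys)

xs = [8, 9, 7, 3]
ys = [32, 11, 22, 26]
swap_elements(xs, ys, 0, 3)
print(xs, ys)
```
[8, 9, 7, 3] [32, 11, 22, 26]
[26, 9, 7, 3] [32, 11, 22, 8]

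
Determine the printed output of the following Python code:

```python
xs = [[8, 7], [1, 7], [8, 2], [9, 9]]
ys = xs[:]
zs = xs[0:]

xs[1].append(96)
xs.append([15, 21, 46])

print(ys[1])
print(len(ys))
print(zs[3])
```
[1, 7, 96]
4
[9, 9]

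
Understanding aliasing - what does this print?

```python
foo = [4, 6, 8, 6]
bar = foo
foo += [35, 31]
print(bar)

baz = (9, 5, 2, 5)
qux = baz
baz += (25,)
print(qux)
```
[4, 6, 8, 6, 35, 31]
(9, 5, 2, 5)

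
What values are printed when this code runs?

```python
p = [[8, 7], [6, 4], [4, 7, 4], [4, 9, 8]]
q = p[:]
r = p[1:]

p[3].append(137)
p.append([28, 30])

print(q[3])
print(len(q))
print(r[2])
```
[4, 9, 8, 137]
4
[4, 9, 8, 137]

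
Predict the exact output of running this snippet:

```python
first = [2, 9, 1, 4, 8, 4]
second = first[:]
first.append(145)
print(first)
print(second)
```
[2, 9, 1, 4, 8, 4, 145]
[2, 9, 1, 4, 8, 4]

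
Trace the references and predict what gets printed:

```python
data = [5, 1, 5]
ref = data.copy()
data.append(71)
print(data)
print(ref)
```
[5, 1, 5, 71]
[5, 1, 5]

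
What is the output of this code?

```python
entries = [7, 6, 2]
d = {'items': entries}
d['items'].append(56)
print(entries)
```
[7, 6, 2, 56]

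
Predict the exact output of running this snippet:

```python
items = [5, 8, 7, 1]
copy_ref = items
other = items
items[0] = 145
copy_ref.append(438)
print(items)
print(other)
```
[145, 8, 7, 1, 438]
[145, 8, 7, 1, 438]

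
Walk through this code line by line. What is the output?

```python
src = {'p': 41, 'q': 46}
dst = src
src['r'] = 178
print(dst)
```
{'p': 41, 'q': 46, 'r': 178}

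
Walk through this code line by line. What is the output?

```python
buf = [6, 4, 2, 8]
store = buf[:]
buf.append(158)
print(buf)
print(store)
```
[6, 4, 2, 8, 158]
[6, 4, 2, 8]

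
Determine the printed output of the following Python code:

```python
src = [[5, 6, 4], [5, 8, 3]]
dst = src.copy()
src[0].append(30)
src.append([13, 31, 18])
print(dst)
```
[[5, 6, 4, 30], [5, 8, 3]]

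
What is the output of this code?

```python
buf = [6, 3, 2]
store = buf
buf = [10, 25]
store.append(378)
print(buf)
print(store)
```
[10, 25]
[6, 3, 2, 378]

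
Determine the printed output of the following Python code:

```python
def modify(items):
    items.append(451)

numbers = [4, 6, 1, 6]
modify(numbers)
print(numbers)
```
[4, 6, 1, 6, 451]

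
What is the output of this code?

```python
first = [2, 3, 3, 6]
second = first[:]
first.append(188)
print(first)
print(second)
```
[2, 3, 3, 6, 188]
[2, 3, 3, 6]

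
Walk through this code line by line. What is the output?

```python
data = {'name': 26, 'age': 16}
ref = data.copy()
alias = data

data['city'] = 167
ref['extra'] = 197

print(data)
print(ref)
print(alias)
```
{'name': 26, 'age': 16, 'city': 167}
{'name': 26, 'age': 16, 'extra': 197}
{'name': 26, 'age': 16, 'city': 167}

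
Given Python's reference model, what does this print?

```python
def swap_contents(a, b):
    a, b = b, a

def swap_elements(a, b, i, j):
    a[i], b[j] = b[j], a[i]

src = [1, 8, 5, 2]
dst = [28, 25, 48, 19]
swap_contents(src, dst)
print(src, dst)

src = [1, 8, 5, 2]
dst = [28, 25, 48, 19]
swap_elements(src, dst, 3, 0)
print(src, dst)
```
[1, 8, 5, 2] [28, 25, 48, 19]
[1, 8, 5, 28] [2, 25, 48, 19]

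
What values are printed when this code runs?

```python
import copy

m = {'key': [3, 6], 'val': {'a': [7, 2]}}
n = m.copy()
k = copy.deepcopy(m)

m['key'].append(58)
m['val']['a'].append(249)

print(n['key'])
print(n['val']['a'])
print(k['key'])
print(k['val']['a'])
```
[3, 6, 58]
[7, 2, 249]
[3, 6]
[7, 2]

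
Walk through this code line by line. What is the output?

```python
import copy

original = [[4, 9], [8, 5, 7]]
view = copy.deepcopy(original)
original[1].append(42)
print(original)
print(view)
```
[[4, 9], [8, 5, 7, 42]]
[[4, 9], [8, 5, 7]]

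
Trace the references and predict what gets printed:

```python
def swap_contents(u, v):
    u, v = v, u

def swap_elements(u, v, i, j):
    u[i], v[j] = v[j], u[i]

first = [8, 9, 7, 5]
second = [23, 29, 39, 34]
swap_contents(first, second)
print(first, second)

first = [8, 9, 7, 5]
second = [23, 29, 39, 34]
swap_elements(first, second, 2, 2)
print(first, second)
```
[8, 9, 7, 5] [23, 29, 39, 34]
[8, 9, 39, 5] [23, 29, 7, 34]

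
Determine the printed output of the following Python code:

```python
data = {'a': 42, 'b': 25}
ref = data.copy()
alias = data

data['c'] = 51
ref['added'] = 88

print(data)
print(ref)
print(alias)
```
{'a': 42, 'b': 25, 'c': 51}
{'a': 42, 'b': 25, 'added': 88}
{'a': 42, 'b': 25, 'c': 51}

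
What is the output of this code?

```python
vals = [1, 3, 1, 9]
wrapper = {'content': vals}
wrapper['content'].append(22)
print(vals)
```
[1, 3, 1, 9, 22]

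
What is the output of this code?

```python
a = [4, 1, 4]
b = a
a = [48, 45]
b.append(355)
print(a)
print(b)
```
[48, 45]
[4, 1, 4, 355]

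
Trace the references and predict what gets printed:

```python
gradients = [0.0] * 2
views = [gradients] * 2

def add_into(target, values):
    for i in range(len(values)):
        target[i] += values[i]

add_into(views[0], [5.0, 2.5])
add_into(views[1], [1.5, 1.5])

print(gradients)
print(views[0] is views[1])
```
[6.5, 4.0]
True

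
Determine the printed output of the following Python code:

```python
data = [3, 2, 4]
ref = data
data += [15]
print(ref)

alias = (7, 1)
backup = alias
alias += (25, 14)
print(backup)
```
[3, 2, 4, 15]
(7, 1)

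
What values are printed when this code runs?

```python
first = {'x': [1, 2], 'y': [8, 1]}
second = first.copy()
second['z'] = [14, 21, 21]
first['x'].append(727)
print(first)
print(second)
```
{'x': [1, 2, 727], 'y': [8, 1]}
{'x': [1, 2, 727], 'y': [8, 1], 'z': [14, 21, 21]}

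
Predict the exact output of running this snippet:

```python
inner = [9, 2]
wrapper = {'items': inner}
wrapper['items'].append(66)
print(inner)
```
[9, 2, 66]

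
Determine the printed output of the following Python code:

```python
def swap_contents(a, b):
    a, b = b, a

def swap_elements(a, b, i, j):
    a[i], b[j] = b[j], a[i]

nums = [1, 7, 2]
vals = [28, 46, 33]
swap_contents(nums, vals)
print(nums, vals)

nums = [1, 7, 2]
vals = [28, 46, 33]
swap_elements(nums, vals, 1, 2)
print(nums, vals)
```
[1, 7, 2] [28, 46, 33]
[1, 33, 2] [28, 46, 7]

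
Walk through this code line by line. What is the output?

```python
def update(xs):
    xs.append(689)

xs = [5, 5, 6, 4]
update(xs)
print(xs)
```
[5, 5, 6, 4, 689]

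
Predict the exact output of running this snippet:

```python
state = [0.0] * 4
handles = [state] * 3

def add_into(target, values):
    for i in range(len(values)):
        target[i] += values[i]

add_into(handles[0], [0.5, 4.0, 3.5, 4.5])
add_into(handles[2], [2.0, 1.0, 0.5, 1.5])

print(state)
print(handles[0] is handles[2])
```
[2.5, 5.0, 4.0, 6.0]
True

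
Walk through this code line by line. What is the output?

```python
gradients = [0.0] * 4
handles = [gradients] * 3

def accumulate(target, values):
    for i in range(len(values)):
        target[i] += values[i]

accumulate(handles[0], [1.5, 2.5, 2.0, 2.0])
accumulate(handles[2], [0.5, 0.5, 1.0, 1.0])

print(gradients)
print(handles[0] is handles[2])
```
[2.0, 3.0, 3.0, 3.0]
True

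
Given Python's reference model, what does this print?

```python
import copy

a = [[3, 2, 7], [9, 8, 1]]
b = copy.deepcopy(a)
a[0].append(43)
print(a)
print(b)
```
[[3, 2, 7, 43], [9, 8, 1]]
[[3, 2, 7], [9, 8, 1]]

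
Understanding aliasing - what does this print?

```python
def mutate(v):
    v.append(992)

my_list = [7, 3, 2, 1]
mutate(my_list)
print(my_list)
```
[7, 3, 2, 1, 992]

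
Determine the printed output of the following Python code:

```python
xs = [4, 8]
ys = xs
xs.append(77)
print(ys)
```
[4, 8, 77]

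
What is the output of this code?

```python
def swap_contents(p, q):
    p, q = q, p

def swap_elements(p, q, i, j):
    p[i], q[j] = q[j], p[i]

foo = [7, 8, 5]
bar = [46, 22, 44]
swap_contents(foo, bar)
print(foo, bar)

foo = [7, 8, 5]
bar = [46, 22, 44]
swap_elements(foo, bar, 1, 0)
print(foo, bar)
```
[7, 8, 5] [46, 22, 44]
[7, 46, 5] [8, 22, 44]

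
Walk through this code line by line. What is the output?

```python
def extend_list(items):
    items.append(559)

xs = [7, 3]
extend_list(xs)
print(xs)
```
[7, 3, 559]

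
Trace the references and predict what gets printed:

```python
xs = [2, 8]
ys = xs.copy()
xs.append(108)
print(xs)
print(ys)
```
[2, 8, 108]
[2, 8]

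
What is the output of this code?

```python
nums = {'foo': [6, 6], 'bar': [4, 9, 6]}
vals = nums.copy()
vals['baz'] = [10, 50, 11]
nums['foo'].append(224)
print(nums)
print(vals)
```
{'foo': [6, 6, 224], 'bar': [4, 9, 6]}
{'foo': [6, 6, 224], 'bar': [4, 9, 6], 'baz': [10, 50, 11]}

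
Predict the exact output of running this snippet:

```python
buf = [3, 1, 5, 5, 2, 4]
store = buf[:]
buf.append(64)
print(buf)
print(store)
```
[3, 1, 5, 5, 2, 4, 64]
[3, 1, 5, 5, 2, 4]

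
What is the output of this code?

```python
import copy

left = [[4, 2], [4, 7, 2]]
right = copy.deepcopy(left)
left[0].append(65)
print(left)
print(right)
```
[[4, 2, 65], [4, 7, 2]]
[[4, 2], [4, 7, 2]]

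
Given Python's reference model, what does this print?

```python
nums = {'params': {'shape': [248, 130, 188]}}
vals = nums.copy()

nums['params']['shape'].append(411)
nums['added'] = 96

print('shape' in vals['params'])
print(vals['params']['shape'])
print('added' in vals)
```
True
[248, 130, 188, 411]
False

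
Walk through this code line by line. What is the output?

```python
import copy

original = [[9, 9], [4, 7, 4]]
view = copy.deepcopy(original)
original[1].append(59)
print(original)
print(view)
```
[[9, 9], [4, 7, 4, 59]]
[[9, 9], [4, 7, 4]]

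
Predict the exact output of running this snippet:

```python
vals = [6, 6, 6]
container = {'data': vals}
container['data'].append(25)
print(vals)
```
[6, 6, 6, 25]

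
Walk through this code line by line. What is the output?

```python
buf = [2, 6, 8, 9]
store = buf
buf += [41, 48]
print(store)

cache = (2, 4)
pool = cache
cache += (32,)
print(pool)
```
[2, 6, 8, 9, 41, 48]
(2, 4)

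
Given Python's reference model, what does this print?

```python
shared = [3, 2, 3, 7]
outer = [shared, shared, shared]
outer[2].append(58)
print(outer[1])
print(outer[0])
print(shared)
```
[3, 2, 3, 7, 58]
[3, 2, 3, 7, 58]
[3, 2, 3, 7, 58]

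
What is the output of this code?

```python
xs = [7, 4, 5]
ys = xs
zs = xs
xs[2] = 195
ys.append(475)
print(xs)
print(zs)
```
[7, 4, 195, 475]
[7, 4, 195, 475]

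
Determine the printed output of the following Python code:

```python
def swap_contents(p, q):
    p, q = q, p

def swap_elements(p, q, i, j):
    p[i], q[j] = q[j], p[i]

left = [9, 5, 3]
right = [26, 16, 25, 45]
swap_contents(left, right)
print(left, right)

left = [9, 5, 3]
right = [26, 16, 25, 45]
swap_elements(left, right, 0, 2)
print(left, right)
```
[9, 5, 3] [26, 16, 25, 45]
[25, 5, 3] [26, 16, 9, 45]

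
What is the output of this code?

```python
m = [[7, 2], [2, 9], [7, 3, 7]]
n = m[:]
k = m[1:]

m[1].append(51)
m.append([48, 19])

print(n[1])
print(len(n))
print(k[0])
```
[2, 9, 51]
3
[2, 9, 51]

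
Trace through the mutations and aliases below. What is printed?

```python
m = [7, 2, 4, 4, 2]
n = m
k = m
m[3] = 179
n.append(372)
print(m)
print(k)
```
[7, 2, 4, 179, 2, 372]
[7, 2, 4, 179, 2, 372]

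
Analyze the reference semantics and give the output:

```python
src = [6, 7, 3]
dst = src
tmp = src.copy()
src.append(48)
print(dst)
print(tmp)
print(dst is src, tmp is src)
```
[6, 7, 3, 48]
[6, 7, 3]
True False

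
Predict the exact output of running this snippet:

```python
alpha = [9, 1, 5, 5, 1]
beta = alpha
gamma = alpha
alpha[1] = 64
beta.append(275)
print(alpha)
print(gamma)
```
[9, 64, 5, 5, 1, 275]
[9, 64, 5, 5, 1, 275]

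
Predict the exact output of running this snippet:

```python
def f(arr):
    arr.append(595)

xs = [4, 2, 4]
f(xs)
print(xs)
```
[4, 2, 4, 595]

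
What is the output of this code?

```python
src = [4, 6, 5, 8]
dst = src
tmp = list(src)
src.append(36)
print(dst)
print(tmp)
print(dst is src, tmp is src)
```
[4, 6, 5, 8, 36]
[4, 6, 5, 8]
True False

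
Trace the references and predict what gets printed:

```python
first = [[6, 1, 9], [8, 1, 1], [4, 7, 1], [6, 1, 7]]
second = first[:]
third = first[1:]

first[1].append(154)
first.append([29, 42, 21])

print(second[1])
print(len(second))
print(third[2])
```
[8, 1, 1, 154]
4
[6, 1, 7]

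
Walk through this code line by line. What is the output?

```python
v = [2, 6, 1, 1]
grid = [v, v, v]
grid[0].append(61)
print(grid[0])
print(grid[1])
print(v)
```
[2, 6, 1, 1, 61]
[2, 6, 1, 1, 61]
[2, 6, 1, 1, 61]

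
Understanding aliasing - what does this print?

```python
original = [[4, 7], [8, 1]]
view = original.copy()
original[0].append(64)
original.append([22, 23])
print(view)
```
[[4, 7, 64], [8, 1]]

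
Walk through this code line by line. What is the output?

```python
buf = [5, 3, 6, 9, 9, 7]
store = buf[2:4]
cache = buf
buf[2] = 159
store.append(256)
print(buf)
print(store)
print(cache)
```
[5, 3, 159, 9, 9, 7]
[6, 9, 256]
[5, 3, 159, 9, 9, 7]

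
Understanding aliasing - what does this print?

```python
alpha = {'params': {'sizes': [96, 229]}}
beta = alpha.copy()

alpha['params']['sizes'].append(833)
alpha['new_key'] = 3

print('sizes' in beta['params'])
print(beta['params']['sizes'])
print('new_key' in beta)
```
True
[96, 229, 833]
False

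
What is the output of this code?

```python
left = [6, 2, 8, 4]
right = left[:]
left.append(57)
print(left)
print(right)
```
[6, 2, 8, 4, 57]
[6, 2, 8, 4]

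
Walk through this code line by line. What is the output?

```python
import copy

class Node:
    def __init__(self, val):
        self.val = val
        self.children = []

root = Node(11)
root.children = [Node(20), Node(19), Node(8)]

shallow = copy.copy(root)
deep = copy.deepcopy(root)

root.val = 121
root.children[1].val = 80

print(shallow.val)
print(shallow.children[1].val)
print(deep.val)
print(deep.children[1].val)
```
11
80
11
19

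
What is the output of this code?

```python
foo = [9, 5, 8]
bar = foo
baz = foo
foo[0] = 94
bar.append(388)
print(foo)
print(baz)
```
[94, 5, 8, 388]
[94, 5, 8, 388]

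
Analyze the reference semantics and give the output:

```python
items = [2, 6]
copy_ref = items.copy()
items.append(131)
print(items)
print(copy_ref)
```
[2, 6, 131]
[2, 6]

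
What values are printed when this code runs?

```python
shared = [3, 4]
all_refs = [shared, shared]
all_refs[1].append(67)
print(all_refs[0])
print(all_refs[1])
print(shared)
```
[3, 4, 67]
[3, 4, 67]
[3, 4, 67]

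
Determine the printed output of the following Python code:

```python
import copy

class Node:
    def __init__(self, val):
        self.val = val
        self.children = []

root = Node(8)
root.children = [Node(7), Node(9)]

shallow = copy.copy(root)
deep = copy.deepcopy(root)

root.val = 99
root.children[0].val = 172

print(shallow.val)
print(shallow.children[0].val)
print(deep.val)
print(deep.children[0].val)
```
8
172
8
7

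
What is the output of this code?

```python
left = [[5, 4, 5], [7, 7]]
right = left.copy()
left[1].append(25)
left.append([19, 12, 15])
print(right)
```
[[5, 4, 5], [7, 7, 25]]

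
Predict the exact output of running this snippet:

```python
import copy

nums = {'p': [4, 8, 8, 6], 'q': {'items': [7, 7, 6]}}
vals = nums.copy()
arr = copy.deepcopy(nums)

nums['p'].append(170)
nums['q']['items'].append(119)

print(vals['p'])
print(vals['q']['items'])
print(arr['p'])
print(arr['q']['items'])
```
[4, 8, 8, 6, 170]
[7, 7, 6, 119]
[4, 8, 8, 6]
[7, 7, 6]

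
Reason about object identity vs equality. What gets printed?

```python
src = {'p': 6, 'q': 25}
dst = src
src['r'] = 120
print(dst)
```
{'p': 6, 'q': 25, 'r': 120}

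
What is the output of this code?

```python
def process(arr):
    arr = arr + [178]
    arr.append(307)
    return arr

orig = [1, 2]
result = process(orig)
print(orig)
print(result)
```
[1, 2]
[1, 2, 178, 307]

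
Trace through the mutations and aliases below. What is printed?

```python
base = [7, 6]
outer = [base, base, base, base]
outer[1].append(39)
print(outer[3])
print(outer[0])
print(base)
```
[7, 6, 39]
[7, 6, 39]
[7, 6, 39]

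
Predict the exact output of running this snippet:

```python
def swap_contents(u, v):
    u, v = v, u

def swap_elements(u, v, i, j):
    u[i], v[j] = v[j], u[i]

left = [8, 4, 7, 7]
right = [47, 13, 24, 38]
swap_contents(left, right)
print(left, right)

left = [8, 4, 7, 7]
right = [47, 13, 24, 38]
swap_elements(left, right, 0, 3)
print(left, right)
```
[8, 4, 7, 7] [47, 13, 24, 38]
[38, 4, 7, 7] [47, 13, 24, 8]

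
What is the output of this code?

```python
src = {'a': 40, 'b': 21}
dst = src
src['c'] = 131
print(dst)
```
{'a': 40, 'b': 21, 'c': 131}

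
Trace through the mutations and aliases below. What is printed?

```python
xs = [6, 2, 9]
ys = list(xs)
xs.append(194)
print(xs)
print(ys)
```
[6, 2, 9, 194]
[6, 2, 9]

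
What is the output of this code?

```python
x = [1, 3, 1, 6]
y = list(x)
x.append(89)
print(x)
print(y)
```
[1, 3, 1, 6, 89]
[1, 3, 1, 6]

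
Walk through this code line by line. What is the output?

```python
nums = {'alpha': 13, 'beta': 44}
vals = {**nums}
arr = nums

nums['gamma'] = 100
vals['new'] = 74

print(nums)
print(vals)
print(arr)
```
{'alpha': 13, 'beta': 44, 'gamma': 100}
{'alpha': 13, 'beta': 44, 'new': 74}
{'alpha': 13, 'beta': 44, 'gamma': 100}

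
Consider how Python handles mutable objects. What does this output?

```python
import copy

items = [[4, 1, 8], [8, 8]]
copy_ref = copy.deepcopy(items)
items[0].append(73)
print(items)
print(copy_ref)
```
[[4, 1, 8, 73], [8, 8]]
[[4, 1, 8], [8, 8]]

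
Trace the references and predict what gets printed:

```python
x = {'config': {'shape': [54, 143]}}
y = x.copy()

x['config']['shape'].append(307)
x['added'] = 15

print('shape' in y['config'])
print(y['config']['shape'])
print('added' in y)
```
True
[54, 143, 307]
False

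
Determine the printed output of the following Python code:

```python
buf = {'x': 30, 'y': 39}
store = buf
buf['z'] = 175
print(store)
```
{'x': 30, 'y': 39, 'z': 175}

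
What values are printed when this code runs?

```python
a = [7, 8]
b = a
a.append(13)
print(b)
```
[7, 8, 13]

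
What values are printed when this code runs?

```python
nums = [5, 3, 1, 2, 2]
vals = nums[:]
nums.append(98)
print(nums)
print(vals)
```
[5, 3, 1, 2, 2, 98]
[5, 3, 1, 2, 2]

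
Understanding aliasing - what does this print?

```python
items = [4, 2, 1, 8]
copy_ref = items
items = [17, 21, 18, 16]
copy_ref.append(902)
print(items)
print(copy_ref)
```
[17, 21, 18, 16]
[4, 2, 1, 8, 902]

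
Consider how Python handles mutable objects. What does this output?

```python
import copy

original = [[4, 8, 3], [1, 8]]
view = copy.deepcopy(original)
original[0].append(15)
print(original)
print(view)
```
[[4, 8, 3, 15], [1, 8]]
[[4, 8, 3], [1, 8]]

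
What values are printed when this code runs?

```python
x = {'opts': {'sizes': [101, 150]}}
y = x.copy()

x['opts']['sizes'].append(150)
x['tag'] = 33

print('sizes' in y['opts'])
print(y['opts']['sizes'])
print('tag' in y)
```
True
[101, 150, 150]
False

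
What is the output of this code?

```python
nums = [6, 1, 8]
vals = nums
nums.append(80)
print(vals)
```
[6, 1, 8, 80]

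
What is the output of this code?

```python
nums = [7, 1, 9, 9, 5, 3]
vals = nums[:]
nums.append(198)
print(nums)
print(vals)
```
[7, 1, 9, 9, 5, 3, 198]
[7, 1, 9, 9, 5, 3]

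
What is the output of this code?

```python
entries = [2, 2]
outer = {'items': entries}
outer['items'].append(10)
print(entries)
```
[2, 2, 10]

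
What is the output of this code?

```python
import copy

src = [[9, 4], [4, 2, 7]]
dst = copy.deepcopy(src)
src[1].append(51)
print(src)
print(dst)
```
[[9, 4], [4, 2, 7, 51]]
[[9, 4], [4, 2, 7]]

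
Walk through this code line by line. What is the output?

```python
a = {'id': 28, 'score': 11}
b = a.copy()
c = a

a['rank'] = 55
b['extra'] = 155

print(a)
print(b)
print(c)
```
{'id': 28, 'score': 11, 'rank': 55}
{'id': 28, 'score': 11, 'extra': 155}
{'id': 28, 'score': 11, 'rank': 55}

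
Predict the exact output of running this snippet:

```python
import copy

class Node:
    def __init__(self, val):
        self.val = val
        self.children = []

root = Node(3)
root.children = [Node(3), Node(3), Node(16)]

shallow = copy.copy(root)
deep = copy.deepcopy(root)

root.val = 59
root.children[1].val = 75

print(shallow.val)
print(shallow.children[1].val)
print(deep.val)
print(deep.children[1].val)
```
3
75
3
3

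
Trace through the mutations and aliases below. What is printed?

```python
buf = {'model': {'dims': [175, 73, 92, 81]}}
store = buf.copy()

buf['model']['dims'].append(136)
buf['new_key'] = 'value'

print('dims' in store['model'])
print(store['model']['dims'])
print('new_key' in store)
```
True
[175, 73, 92, 81, 136]
False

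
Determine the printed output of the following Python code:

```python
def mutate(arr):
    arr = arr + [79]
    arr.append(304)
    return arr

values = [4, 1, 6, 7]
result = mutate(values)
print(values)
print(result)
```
[4, 1, 6, 7]
[4, 1, 6, 7, 79, 304]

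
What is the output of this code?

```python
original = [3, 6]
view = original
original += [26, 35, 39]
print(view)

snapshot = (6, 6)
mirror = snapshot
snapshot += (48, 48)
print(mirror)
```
[3, 6, 26, 35, 39]
(6, 6)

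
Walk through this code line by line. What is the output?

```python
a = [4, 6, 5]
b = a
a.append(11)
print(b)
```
[4, 6, 5, 11]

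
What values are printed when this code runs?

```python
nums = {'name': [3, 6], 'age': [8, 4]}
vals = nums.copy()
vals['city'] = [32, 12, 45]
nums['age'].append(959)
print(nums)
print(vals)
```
{'name': [3, 6], 'age': [8, 4, 959]}
{'name': [3, 6], 'age': [8, 4, 959], 'city': [32, 12, 45]}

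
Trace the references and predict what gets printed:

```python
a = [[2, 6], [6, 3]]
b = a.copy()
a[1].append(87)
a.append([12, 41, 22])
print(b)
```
[[2, 6], [6, 3, 87]]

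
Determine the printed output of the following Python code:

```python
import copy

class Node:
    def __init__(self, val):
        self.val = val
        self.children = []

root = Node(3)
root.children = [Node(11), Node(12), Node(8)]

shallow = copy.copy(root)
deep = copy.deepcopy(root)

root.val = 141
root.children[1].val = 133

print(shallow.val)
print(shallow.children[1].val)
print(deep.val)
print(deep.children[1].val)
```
3
133
3
12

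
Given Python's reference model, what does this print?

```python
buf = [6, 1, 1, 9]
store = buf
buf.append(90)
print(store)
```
[6, 1, 1, 9, 90]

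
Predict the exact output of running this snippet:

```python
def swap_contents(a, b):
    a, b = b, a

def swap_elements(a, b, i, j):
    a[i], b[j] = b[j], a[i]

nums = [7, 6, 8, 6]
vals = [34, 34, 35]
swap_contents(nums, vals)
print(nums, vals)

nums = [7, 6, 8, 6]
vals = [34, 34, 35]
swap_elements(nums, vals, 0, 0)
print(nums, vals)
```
[7, 6, 8, 6] [34, 34, 35]
[34, 6, 8, 6] [7, 34, 35]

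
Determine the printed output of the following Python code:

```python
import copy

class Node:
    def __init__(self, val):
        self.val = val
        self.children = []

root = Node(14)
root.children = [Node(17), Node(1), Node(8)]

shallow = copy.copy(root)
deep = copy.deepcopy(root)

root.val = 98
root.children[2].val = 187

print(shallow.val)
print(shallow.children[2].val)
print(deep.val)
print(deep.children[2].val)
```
14
187
14
8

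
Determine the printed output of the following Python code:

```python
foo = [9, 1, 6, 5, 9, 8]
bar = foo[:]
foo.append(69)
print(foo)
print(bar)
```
[9, 1, 6, 5, 9, 8, 69]
[9, 1, 6, 5, 9, 8]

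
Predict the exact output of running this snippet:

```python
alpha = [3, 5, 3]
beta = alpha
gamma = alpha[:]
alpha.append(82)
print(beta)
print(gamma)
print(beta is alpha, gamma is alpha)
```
[3, 5, 3, 82]
[3, 5, 3]
True False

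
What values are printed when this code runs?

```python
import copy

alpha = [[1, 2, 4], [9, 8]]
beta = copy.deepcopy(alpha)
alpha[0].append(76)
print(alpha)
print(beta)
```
[[1, 2, 4, 76], [9, 8]]
[[1, 2, 4], [9, 8]]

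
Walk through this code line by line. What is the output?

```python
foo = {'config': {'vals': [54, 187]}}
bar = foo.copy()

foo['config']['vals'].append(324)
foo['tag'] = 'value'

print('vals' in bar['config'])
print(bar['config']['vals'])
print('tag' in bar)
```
True
[54, 187, 324]
False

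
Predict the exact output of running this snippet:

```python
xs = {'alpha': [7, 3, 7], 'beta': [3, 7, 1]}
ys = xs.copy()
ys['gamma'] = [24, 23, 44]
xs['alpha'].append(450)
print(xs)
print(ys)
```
{'alpha': [7, 3, 7, 450], 'beta': [3, 7, 1]}
{'alpha': [7, 3, 7, 450], 'beta': [3, 7, 1], 'gamma': [24, 23, 44]}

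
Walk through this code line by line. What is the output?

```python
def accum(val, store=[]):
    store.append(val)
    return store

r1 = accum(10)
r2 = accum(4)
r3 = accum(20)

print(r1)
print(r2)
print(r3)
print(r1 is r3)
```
[10, 4, 20]
[10, 4, 20]
[10, 4, 20]
True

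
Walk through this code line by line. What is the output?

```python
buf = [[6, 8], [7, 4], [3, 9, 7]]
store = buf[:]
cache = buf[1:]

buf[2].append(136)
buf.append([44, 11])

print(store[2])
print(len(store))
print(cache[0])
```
[3, 9, 7, 136]
3
[7, 4]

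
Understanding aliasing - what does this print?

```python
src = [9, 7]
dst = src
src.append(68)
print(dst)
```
[9, 7, 68]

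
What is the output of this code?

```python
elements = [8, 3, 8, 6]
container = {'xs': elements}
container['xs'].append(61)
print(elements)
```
[8, 3, 8, 6, 61]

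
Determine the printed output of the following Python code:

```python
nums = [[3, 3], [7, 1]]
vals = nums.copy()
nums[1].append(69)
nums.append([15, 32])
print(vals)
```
[[3, 3], [7, 1, 69]]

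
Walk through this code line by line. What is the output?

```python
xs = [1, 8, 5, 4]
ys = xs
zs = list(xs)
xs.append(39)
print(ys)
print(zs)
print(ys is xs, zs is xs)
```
[1, 8, 5, 4, 39]
[1, 8, 5, 4]
True False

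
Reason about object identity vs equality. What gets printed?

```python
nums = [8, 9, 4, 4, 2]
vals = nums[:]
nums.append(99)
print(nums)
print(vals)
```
[8, 9, 4, 4, 2, 99]
[8, 9, 4, 4, 2]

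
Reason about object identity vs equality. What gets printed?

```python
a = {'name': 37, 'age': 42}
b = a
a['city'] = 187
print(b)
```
{'name': 37, 'age': 42, 'city': 187}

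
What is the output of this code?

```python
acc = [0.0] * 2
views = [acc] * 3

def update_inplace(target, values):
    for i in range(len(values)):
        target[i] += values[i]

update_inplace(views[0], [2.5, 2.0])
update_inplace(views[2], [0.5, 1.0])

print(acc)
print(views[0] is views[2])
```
[3.0, 3.0]
True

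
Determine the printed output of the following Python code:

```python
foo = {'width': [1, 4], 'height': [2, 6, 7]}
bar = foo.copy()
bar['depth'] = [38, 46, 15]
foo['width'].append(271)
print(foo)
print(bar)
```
{'width': [1, 4, 271], 'height': [2, 6, 7]}
{'width': [1, 4, 271], 'height': [2, 6, 7], 'depth': [38, 46, 15]}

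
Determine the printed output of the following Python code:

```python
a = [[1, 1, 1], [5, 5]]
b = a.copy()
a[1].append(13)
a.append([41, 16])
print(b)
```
[[1, 1, 1], [5, 5, 13]]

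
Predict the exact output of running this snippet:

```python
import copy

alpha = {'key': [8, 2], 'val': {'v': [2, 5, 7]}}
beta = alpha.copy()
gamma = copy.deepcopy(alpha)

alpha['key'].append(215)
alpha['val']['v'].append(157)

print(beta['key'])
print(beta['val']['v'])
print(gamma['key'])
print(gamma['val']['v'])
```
[8, 2, 215]
[2, 5, 7, 157]
[8, 2]
[2, 5, 7]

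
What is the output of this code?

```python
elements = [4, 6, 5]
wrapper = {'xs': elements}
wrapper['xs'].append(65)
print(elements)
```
[4, 6, 5, 65]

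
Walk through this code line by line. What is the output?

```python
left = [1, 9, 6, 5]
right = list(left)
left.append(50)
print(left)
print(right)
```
[1, 9, 6, 5, 50]
[1, 9, 6, 5]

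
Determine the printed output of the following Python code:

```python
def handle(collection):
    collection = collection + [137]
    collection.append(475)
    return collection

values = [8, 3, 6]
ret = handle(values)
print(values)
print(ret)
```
[8, 3, 6]
[8, 3, 6, 137, 475]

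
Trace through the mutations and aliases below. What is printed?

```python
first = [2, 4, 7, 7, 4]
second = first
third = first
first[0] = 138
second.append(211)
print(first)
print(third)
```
[138, 4, 7, 7, 4, 211]
[138, 4, 7, 7, 4, 211]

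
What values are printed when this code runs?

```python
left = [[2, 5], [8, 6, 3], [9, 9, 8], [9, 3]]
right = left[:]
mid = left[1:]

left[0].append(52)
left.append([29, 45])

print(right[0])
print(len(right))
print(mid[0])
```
[2, 5, 52]
4
[8, 6, 3]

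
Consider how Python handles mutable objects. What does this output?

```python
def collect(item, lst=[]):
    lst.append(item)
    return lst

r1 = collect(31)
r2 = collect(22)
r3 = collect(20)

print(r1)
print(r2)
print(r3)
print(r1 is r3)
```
[31, 22, 20]
[31, 22, 20]
[31, 22, 20]
True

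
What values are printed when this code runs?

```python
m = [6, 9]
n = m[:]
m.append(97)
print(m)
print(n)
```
[6, 9, 97]
[6, 9]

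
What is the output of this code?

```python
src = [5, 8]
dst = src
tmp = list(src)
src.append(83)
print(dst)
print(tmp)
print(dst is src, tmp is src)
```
[5, 8, 83]
[5, 8]
True False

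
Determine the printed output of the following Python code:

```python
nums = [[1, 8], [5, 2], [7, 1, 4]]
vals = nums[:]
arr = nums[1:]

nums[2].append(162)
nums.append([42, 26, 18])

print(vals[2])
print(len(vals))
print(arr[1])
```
[7, 1, 4, 162]
3
[7, 1, 4, 162]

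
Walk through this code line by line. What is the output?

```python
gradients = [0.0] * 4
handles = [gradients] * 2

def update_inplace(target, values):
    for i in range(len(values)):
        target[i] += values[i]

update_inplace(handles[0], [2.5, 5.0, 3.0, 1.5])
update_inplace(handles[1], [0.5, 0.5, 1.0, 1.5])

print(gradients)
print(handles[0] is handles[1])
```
[3.0, 5.5, 4.0, 3.0]
True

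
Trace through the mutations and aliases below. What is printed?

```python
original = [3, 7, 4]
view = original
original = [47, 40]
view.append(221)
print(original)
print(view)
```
[47, 40]
[3, 7, 4, 221]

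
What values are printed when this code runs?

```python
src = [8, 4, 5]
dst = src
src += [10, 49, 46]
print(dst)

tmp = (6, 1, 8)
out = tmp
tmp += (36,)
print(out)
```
[8, 4, 5, 10, 49, 46]
(6, 1, 8)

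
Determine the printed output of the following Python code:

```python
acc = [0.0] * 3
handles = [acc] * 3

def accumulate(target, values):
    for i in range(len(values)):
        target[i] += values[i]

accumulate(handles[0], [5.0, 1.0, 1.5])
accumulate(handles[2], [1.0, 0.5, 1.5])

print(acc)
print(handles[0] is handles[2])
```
[6.0, 1.5, 3.0]
True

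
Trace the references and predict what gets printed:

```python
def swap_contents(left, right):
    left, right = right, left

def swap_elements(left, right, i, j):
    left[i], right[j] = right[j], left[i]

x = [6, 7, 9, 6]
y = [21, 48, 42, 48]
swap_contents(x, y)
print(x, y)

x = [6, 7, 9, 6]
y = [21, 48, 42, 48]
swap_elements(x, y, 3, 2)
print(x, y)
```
[6, 7, 9, 6] [21, 48, 42, 48]
[6, 7, 9, 42] [21, 48, 6, 48]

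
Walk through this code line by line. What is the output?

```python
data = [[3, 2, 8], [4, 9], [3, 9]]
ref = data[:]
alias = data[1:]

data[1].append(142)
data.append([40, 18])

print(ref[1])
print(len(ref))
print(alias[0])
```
[4, 9, 142]
3
[4, 9, 142]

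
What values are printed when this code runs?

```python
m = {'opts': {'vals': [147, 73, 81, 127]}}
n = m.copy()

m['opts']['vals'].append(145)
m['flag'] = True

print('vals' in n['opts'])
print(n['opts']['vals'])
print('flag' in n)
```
True
[147, 73, 81, 127, 145]
False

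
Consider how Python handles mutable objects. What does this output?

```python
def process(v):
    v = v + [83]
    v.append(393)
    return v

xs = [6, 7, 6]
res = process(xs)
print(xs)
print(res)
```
[6, 7, 6]
[6, 7, 6, 83, 393]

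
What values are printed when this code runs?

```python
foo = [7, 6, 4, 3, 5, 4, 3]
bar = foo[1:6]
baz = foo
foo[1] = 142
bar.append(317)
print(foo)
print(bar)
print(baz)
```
[7, 142, 4, 3, 5, 4, 3]
[6, 4, 3, 5, 4, 317]
[7, 142, 4, 3, 5, 4, 3]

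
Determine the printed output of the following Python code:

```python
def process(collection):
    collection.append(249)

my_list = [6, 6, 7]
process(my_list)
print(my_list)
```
[6, 6, 7, 249]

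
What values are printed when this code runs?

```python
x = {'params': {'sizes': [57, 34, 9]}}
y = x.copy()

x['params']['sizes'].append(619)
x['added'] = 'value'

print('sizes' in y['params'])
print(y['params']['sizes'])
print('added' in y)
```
True
[57, 34, 9, 619]
False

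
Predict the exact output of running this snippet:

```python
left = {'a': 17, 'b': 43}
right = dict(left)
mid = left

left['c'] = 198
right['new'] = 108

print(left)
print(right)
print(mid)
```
{'a': 17, 'b': 43, 'c': 198}
{'a': 17, 'b': 43, 'new': 108}
{'a': 17, 'b': 43, 'c': 198}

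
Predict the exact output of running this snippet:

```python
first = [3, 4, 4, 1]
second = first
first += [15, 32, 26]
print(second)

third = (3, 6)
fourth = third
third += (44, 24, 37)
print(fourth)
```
[3, 4, 4, 1, 15, 32, 26]
(3, 6)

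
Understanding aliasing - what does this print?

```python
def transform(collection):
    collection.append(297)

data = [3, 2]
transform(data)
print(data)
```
[3, 2, 297]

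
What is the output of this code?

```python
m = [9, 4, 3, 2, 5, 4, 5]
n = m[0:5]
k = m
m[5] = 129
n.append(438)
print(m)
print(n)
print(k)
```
[9, 4, 3, 2, 5, 129, 5]
[9, 4, 3, 2, 5, 438]
[9, 4, 3, 2, 5, 129, 5]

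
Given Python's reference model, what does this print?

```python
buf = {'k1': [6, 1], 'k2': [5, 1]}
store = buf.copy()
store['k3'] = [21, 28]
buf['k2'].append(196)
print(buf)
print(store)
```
{'k1': [6, 1], 'k2': [5, 1, 196]}
{'k1': [6, 1], 'k2': [5, 1, 196], 'k3': [21, 28]}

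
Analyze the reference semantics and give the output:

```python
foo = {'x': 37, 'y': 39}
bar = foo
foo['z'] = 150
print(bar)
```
{'x': 37, 'y': 39, 'z': 150}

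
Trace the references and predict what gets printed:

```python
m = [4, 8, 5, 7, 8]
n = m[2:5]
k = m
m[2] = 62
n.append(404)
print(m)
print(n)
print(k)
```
[4, 8, 62, 7, 8]
[5, 7, 8, 404]
[4, 8, 62, 7, 8]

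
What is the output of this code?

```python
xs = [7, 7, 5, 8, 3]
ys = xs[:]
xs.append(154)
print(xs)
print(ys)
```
[7, 7, 5, 8, 3, 154]
[7, 7, 5, 8, 3]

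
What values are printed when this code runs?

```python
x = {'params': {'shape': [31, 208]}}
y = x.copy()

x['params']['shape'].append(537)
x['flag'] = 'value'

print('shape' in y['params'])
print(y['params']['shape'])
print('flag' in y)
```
True
[31, 208, 537]
False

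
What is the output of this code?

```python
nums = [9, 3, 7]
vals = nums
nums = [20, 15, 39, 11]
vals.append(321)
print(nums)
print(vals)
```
[20, 15, 39, 11]
[9, 3, 7, 321]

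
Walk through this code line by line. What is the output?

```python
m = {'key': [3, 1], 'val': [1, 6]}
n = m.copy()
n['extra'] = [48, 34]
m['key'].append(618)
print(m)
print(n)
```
{'key': [3, 1, 618], 'val': [1, 6]}
{'key': [3, 1, 618], 'val': [1, 6], 'extra': [48, 34]}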